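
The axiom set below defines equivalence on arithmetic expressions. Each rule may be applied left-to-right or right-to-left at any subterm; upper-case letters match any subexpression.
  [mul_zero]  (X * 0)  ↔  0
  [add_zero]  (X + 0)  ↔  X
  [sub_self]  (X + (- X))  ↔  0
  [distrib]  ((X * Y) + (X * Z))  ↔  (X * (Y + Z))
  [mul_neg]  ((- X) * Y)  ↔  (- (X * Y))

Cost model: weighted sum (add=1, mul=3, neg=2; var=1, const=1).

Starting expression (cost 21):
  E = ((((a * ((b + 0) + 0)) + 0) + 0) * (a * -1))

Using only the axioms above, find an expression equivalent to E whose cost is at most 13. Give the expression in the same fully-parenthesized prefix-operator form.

step 1: add_zero (→) rewrites (b + 0) into b, now ((((a * (b + 0)) + 0) + 0) * (a * -1))
step 2: add_zero (→) rewrites ((a * (b + 0)) + 0) into (a * (b + 0)), now (((a * (b + 0)) + 0) * (a * -1))
step 3: add_zero (→) rewrites ((a * (b + 0)) + 0) into (a * (b + 0)), now ((a * (b + 0)) * (a * -1))
step 4: add_zero (→) rewrites (b + 0) into b, reaching cost 13 (bound 13)

((a * b) * (a * -1))   [cost 13]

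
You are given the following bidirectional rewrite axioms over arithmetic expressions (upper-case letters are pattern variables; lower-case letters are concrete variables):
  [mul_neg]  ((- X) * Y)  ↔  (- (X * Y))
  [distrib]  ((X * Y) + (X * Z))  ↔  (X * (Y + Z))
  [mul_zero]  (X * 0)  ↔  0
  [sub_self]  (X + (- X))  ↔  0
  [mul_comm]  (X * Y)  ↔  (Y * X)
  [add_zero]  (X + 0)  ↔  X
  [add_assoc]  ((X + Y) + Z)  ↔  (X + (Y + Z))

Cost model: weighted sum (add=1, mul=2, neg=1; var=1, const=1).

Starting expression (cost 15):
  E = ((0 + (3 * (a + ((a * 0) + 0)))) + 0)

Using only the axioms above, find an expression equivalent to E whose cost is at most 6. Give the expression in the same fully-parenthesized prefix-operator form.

(0 + (3 * a))   [cost 6]

1. [add_zero →] ((0 + (3 * (a + ((a * 0) + 0)))) + 0)  →  (0 + (3 * (a + ((a * 0) + 0))))
2. [mul_zero →] (a * 0)  →  0;  E = (0 + (3 * (a + (0 + 0))))
3. [add_zero →] (0 + 0)  →  0;  E = (0 + (3 * (a + 0)))
4. [add_zero →] (a + 0)  →  a;  cost 6 ≤ 6, done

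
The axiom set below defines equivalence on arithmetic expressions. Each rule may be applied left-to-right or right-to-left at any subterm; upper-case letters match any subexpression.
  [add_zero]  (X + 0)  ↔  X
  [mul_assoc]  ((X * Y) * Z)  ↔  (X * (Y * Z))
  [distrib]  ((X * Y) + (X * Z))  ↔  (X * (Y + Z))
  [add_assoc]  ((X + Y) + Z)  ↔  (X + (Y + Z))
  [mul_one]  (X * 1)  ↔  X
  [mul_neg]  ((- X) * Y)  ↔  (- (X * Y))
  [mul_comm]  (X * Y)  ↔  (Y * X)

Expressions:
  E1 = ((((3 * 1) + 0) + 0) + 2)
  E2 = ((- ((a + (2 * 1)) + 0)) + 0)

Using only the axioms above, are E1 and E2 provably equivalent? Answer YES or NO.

The axioms are sound identities: if E1 ↔* E2 then E1 and E2 evaluate identically under any assignment.
Under a=0: E1 evaluates to 5, E2 to -2. Distinct ⇒ no rewrite sequence connects them.

NO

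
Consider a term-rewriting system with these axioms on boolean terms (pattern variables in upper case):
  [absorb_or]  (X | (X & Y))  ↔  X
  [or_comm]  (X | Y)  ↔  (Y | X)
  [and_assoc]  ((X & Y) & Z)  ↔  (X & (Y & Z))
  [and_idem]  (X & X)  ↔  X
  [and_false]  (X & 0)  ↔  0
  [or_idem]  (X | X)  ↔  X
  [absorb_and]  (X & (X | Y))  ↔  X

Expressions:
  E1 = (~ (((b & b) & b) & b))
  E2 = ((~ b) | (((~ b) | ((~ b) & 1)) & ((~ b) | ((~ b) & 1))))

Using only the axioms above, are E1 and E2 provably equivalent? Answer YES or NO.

1. [and_idem →] (b & b)  →  b;  E1 = (~ ((b & b) & b))
2. [and_idem →] (b & b)  →  b;  E1 = (~ (b & b))
3. [and_idem →] (b & b)  →  b;  E1 = (~ b)
4. [or_idem ←] (~ b)  →  ((~ b) | (~ b))
5. [absorb_or ←] (~ b)  →  ((~ b) | ((~ b) & 1));  E1 = ((~ b) | ((~ b) | ((~ b) & 1)))
6. [and_idem ←] ((~ b) | ((~ b) & 1))  →  (((~ b) | ((~ b) & 1)) & ((~ b) | ((~ b) & 1)));  this is E2

YES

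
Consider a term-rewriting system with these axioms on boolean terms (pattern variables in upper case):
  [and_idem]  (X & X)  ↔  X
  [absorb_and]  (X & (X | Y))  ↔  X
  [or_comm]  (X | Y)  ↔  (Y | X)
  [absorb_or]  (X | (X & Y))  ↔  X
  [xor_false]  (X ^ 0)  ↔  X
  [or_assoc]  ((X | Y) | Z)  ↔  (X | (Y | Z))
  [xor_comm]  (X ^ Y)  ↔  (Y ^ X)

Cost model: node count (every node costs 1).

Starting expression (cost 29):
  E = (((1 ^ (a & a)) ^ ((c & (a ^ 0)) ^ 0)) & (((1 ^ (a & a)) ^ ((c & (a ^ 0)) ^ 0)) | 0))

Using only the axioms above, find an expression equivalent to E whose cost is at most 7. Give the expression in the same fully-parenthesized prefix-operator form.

(1) (((1 ^ (a & a)) ^ ((c & (a ^ 0)) ^ 0)) & (((1 ^ (a & a)) ^ ((c & (a ^ 0)) ^ 0)) | 0))  =[absorb_and →]=  ((1 ^ (a & a)) ^ ((c & (a ^ 0)) ^ 0))
(2) (a & a)  =[and_idem →]=  a    ⊢ ((1 ^ a) ^ ((c & (a ^ 0)) ^ 0))
(3) (a ^ 0)  =[xor_false →]=  a    ⊢ ((1 ^ a) ^ ((c & a) ^ 0))
(4) ((c & a) ^ 0)  =[xor_false →]=  (c & a)    ⊢ cost 7, within 7

((1 ^ a) ^ (c & a))   [cost 7]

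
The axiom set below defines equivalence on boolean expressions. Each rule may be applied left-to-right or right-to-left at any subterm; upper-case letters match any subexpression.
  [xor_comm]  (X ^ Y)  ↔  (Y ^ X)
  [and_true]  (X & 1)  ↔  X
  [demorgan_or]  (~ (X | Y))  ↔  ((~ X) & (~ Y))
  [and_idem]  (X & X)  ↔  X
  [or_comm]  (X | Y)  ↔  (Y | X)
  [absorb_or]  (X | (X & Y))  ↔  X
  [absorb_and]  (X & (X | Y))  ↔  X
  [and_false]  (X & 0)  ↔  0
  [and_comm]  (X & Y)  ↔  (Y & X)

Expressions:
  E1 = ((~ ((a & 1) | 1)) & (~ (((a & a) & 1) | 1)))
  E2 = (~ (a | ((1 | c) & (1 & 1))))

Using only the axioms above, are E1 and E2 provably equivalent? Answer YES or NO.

step 1: and_idem (→) rewrites (a & a) into a, now ((~ ((a & 1) | 1)) & (~ ((a & 1) | 1)))
step 2: and_idem (→) rewrites ((~ ((a & 1) | 1)) & (~ ((a & 1) | 1))) into (~ ((a & 1) | 1))
step 3: and_true (→) rewrites (a & 1) into a, now (~ (a | 1))
step 4: absorb_and (←) rewrites 1 into (1 & (1 | c)), now (~ (a | (1 & (1 | c))))
step 5: and_comm (→) rewrites (1 & (1 | c)) into ((1 | c) & 1), now (~ (a | ((1 | c) & 1)))
step 6: and_idem (←) rewrites 1 into (1 & 1), which is E2

YES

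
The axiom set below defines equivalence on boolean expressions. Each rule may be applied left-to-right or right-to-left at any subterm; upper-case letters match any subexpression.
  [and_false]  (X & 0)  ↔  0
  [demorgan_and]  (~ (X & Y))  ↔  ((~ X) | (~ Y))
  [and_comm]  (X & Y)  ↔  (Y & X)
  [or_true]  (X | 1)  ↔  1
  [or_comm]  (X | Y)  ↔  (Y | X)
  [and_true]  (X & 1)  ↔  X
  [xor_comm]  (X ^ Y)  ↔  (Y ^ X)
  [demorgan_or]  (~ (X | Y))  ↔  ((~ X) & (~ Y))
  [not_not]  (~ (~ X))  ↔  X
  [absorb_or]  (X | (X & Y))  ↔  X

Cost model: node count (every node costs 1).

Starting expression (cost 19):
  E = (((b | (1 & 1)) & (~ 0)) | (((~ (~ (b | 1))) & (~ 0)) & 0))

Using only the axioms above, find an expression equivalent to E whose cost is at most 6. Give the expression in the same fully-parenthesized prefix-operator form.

((b | 1) & (~ 0))   [cost 6]

step 1: and_true (→) rewrites (1 & 1) into 1, now (((b | 1) & (~ 0)) | (((~ (~ (b | 1))) & (~ 0)) & 0))
step 2: not_not (→) rewrites (~ (~ (b | 1))) into (b | 1), now (((b | 1) & (~ 0)) | (((b | 1) & (~ 0)) & 0))
step 3: absorb_or (→) rewrites (((b | 1) & (~ 0)) | (((b | 1) & (~ 0)) & 0)) into ((b | 1) & (~ 0)), reaching cost 6 (bound 6)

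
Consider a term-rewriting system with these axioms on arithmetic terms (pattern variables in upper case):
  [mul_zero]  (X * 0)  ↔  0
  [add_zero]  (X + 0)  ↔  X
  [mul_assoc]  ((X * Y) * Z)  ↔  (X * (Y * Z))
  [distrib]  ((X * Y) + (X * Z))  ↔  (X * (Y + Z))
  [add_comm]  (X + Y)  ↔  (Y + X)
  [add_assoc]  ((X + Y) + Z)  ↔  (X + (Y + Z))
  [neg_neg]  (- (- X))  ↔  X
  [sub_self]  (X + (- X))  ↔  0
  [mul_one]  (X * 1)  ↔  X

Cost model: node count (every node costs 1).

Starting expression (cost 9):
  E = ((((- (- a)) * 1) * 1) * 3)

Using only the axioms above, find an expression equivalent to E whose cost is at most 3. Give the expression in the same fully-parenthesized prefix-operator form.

step 1: mul_one (→) rewrites (((- (- a)) * 1) * 1) into ((- (- a)) * 1), now (((- (- a)) * 1) * 3)
step 2: mul_one (→) rewrites ((- (- a)) * 1) into (- (- a)), now ((- (- a)) * 3)
step 3: neg_neg (→) rewrites (- (- a)) into a, reaching cost 3 (bound 3)

(a * 3)   [cost 3]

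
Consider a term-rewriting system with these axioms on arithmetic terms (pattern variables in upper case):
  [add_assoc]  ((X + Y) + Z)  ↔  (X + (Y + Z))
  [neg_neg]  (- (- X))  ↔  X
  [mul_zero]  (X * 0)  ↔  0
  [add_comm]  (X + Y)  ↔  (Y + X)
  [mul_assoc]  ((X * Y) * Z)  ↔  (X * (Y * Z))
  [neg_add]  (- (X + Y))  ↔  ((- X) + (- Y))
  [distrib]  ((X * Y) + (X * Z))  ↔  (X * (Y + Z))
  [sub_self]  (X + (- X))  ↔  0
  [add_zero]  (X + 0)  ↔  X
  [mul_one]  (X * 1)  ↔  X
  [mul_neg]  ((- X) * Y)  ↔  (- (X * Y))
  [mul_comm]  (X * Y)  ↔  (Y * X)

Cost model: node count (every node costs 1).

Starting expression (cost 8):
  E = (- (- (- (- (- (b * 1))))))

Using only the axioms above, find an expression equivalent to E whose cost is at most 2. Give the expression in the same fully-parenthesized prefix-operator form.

(1) (b * 1)  =[mul_one →]=  b    ⊢ (- (- (- (- (- b)))))
(2) (- (- (- b)))  =[neg_neg →]=  (- b)    ⊢ (- (- (- b)))
(3) (- (- b))  =[neg_neg →]=  b    ⊢ cost 2, within 2

(- b)   [cost 2]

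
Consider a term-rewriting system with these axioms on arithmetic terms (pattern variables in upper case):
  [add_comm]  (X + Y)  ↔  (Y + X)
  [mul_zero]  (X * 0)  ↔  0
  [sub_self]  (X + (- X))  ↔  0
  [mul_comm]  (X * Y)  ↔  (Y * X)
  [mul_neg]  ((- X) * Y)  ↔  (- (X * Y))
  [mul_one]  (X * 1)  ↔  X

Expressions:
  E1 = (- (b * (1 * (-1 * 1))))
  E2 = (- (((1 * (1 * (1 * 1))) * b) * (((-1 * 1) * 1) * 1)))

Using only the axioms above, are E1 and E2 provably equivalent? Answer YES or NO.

YES

step 1: mul_comm (→) rewrites (1 * (-1 * 1)) into ((-1 * 1) * 1), now (- (b * ((-1 * 1) * 1)))
step 2: mul_one (→) rewrites (-1 * 1) into -1, now (- (b * (-1 * 1)))
step 3: mul_one (←) rewrites b into (b * 1), now (- ((b * 1) * (-1 * 1)))
step 4: mul_one (←) rewrites -1 into (-1 * 1), now (- ((b * 1) * ((-1 * 1) * 1)))
step 5: mul_one (←) rewrites ((-1 * 1) * 1) into (((-1 * 1) * 1) * 1), now (- ((b * 1) * (((-1 * 1) * 1) * 1)))
step 6: mul_comm (→) rewrites (b * 1) into (1 * b), now (- ((1 * b) * (((-1 * 1) * 1) * 1)))
step 7: mul_one (←) rewrites 1 into (1 * 1), now (- (((1 * 1) * b) * (((-1 * 1) * 1) * 1)))
step 8: mul_one (←) rewrites 1 into (1 * 1), now (- (((1 * (1 * 1)) * b) * (((-1 * 1) * 1) * 1)))
step 9: mul_one (←) rewrites 1 into (1 * 1), which is E2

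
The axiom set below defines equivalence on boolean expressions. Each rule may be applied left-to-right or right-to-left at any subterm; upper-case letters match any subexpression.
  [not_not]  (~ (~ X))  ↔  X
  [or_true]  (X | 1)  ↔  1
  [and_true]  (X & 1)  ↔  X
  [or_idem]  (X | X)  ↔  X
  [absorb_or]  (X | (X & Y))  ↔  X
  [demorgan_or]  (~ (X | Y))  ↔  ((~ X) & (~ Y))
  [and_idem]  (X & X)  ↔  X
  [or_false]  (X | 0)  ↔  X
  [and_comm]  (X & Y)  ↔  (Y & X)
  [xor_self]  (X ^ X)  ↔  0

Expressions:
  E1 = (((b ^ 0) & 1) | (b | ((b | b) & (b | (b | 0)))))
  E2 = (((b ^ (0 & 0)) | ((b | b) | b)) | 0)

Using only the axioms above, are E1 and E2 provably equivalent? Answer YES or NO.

YES

(1) (b | 0)  =[or_false →]=  b    ⊢ (((b ^ 0) & 1) | (b | ((b | b) & (b | b))))
(2) ((b ^ 0) & 1)  =[and_true →]=  (b ^ 0)    ⊢ ((b ^ 0) | (b | ((b | b) & (b | b))))
(3) ((b | b) & (b | b))  =[and_idem →]=  (b | b)    ⊢ ((b ^ 0) | (b | (b | b)))
(4) (b | b)  =[or_idem →]=  b    ⊢ ((b ^ 0) | (b | b))
(5) b  =[or_idem ←]=  (b | b)    ⊢ ((b ^ 0) | ((b | b) | b))
(6) ((b ^ 0) | ((b | b) | b))  =[or_false ←]=  (((b ^ 0) | ((b | b) | b)) | 0)
(7) 0  =[and_idem ←]=  (0 & 0)    ⊢ E2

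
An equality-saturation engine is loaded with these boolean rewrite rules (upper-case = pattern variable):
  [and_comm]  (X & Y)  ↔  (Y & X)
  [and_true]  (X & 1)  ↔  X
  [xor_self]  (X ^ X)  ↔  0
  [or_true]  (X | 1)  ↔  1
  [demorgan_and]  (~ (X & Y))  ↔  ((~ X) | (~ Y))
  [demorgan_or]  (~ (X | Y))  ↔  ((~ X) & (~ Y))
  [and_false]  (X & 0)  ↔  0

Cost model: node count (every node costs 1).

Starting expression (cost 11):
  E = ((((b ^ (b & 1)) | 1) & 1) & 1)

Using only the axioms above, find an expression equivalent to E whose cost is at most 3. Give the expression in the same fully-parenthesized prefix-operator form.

(1) (b & 1)  =[and_true →]=  b    ⊢ ((((b ^ b) | 1) & 1) & 1)
(2) (b ^ b)  =[xor_self →]=  0    ⊢ (((0 | 1) & 1) & 1)
(3) (((0 | 1) & 1) & 1)  =[and_true →]=  ((0 | 1) & 1)
(4) ((0 | 1) & 1)  =[and_true →]=  (0 | 1)    ⊢ cost 3, within 3

(0 | 1)   [cost 3]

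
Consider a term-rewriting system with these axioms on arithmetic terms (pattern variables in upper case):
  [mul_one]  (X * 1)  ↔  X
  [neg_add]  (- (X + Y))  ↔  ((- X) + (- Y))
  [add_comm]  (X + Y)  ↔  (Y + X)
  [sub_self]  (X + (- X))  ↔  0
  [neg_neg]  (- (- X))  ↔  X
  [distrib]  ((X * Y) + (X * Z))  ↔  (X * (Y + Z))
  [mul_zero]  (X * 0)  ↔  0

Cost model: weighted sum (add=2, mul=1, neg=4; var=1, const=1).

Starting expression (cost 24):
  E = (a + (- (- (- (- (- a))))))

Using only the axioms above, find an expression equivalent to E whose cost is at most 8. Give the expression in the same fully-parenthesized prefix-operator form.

step 1: neg_neg (→) rewrites (- (- (- a))) into (- a), now (a + (- (- (- a))))
step 2: neg_neg (→) rewrites (- (- a)) into a, reaching cost 8 (bound 8)

(a + (- a))   [cost 8]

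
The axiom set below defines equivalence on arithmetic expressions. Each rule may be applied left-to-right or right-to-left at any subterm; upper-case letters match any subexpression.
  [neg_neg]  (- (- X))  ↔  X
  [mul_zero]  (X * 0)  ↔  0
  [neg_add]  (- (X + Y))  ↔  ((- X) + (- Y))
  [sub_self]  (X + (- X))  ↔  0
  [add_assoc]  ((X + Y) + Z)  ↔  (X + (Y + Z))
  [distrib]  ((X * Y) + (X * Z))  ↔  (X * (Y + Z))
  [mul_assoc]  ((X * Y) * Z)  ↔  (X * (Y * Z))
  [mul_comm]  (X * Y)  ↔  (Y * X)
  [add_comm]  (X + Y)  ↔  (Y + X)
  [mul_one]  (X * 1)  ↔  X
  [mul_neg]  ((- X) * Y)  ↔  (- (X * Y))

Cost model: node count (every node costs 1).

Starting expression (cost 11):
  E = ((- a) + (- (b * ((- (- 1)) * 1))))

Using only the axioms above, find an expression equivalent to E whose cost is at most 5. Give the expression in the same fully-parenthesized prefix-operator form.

1. [mul_one →] ((- (- 1)) * 1)  →  (- (- 1));  E = ((- a) + (- (b * (- (- 1)))))
2. [neg_neg →] (- (- 1))  →  1;  E = ((- a) + (- (b * 1)))
3. [mul_one →] (b * 1)  →  b;  cost 5 ≤ 5, done

((- a) + (- b))   [cost 5]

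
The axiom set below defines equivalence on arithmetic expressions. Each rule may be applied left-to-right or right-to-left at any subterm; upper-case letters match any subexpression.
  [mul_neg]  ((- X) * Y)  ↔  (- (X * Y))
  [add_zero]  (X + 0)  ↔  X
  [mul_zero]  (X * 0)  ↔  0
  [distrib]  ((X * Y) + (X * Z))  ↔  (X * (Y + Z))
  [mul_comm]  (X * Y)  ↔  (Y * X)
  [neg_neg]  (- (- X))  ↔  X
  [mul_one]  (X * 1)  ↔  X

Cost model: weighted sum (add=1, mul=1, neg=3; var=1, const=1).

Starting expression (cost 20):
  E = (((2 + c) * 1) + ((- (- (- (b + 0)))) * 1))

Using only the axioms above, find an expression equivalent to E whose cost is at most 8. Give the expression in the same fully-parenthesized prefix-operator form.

((2 + c) + (- b))   [cost 8]

1. [add_zero →] (b + 0)  →  b;  E = (((2 + c) * 1) + ((- (- (- b))) * 1))
2. [neg_neg →] (- (- b))  →  b;  E = (((2 + c) * 1) + ((- b) * 1))
3. [mul_one →] ((- b) * 1)  →  (- b);  E = (((2 + c) * 1) + (- b))
4. [mul_one →] ((2 + c) * 1)  →  (2 + c);  cost 8 ≤ 8, done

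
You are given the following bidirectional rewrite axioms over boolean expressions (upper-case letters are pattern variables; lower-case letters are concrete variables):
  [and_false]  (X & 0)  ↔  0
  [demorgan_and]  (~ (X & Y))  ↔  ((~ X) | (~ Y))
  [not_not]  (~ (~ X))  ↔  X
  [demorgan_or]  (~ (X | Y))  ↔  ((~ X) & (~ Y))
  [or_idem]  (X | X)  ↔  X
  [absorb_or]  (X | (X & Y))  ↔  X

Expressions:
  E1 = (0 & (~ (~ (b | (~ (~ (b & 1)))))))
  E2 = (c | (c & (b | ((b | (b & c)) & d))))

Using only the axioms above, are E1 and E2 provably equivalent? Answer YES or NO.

NO

Every axiom is a valid identity, so a rewrite proof would force E1 and E2 to agree under every assignment.
At b=0, c=1, d=0: E1 = 0 but E2 = 1; they differ, so no derivation exists.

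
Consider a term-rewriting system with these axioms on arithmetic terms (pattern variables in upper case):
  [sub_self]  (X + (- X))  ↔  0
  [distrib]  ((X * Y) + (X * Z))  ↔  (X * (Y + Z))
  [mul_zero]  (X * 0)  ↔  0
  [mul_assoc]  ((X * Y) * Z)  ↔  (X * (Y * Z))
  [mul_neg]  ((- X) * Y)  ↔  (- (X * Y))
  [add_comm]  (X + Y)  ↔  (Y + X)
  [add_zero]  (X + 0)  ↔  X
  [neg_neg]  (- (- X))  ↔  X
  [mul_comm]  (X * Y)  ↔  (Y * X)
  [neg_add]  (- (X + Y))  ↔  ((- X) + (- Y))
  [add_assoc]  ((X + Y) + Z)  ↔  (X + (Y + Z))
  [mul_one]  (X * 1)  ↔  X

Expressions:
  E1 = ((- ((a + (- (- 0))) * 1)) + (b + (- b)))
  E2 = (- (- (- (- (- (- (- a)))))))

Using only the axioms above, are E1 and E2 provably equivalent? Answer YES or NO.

YES

(1) (- (- 0))  =[neg_neg →]=  0    ⊢ ((- ((a + 0) * 1)) + (b + (- b)))
(2) (a + 0)  =[add_zero →]=  a    ⊢ ((- (a * 1)) + (b + (- b)))
(3) (a * 1)  =[mul_one →]=  a    ⊢ ((- a) + (b + (- b)))
(4) (b + (- b))  =[sub_self →]=  0    ⊢ ((- a) + 0)
(5) ((- a) + 0)  =[add_zero →]=  (- a)
(6) a  =[neg_neg ←]=  (- (- a))    ⊢ (- (- (- a)))
(7) (- (- a))  =[neg_neg ←]=  (- (- (- (- a))))    ⊢ (- (- (- (- (- a)))))
(8) (- (- (- a)))  =[neg_neg ←]=  (- (- (- (- (- a)))))    ⊢ E2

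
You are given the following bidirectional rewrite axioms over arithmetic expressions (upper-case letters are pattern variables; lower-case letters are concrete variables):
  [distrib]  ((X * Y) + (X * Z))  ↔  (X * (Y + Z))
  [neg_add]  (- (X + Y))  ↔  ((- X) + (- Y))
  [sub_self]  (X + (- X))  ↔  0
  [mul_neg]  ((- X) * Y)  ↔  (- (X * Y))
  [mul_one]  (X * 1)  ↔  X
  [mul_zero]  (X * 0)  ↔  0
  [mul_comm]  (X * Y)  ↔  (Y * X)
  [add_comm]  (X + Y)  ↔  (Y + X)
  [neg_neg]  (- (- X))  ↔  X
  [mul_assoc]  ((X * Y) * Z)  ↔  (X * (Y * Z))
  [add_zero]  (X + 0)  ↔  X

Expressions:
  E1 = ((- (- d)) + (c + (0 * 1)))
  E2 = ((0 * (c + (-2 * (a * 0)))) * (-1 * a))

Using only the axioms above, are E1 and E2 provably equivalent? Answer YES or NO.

NO

All listed rules preserve value, hence provable equivalence implies equal values everywhere; look for a separating assignment.
a=0, c=0, d=1 gives E1 ↦ 1, E2 ↦ 0; values differ ⇒ not provably equivalent.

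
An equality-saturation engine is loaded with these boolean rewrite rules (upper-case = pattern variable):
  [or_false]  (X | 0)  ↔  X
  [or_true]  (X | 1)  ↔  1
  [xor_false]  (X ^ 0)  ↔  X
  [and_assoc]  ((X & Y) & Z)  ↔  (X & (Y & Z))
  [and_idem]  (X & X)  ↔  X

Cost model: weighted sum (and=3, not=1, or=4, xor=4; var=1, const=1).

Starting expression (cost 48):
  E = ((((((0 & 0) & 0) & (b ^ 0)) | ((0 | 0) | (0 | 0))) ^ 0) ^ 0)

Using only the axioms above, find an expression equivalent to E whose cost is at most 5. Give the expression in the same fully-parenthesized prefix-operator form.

step 1: and_idem (→) rewrites (0 & 0) into 0, now (((((0 & 0) & (b ^ 0)) | ((0 | 0) | (0 | 0))) ^ 0) ^ 0)
step 2: xor_false (→) rewrites (b ^ 0) into b, now (((((0 & 0) & b) | ((0 | 0) | (0 | 0))) ^ 0) ^ 0)
step 3: or_false (→) rewrites (0 | 0) into 0, now (((((0 & 0) & b) | (0 | (0 | 0))) ^ 0) ^ 0)
step 4: or_false (→) rewrites (0 | 0) into 0, now (((((0 & 0) & b) | (0 | 0)) ^ 0) ^ 0)
step 5: or_false (→) rewrites (0 | 0) into 0, now (((((0 & 0) & b) | 0) ^ 0) ^ 0)
step 6: xor_false (→) rewrites ((((0 & 0) & b) | 0) ^ 0) into (((0 & 0) & b) | 0), now ((((0 & 0) & b) | 0) ^ 0)
step 7: or_false (→) rewrites (((0 & 0) & b) | 0) into ((0 & 0) & b), now (((0 & 0) & b) ^ 0)
step 8: xor_false (→) rewrites (((0 & 0) & b) ^ 0) into ((0 & 0) & b)
step 9: and_idem (→) rewrites (0 & 0) into 0, reaching cost 5 (bound 5)

(0 & b)   [cost 5]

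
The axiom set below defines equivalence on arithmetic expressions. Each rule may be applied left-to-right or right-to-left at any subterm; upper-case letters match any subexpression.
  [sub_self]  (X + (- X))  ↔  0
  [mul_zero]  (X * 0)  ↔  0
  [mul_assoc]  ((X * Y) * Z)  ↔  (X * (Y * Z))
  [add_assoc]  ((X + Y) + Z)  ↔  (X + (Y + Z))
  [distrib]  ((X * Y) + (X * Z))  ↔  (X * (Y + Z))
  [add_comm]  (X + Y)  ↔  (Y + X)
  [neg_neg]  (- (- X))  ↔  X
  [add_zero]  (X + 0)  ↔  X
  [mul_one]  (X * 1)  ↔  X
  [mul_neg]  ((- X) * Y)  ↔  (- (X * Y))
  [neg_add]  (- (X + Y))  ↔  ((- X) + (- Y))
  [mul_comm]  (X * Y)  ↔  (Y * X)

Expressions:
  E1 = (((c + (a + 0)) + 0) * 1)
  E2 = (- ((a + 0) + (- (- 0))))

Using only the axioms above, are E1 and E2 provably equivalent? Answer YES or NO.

Every axiom is a valid identity, so a rewrite proof would force E1 and E2 to agree under every assignment.
At a=0, c=1: E1 = 1 but E2 = 0; they differ, so no derivation exists.

NO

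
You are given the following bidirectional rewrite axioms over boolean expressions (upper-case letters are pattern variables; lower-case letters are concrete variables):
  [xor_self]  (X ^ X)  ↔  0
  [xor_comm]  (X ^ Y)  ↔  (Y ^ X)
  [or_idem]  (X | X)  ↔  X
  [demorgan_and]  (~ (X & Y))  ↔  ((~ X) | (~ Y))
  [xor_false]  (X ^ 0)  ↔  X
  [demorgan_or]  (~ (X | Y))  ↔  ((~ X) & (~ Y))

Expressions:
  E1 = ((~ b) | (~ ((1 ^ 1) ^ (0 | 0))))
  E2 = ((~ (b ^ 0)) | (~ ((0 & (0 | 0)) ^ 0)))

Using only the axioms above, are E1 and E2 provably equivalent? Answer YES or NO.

1. [or_idem →] (0 | 0)  →  0;  E1 = ((~ b) | (~ ((1 ^ 1) ^ 0)))
2. [xor_false →] ((1 ^ 1) ^ 0)  →  (1 ^ 1);  E1 = ((~ b) | (~ (1 ^ 1)))
3. [xor_self →] (1 ^ 1)  →  0;  E1 = ((~ b) | (~ 0))
4. [or_idem ←] (~ 0)  →  ((~ 0) | (~ 0));  E1 = ((~ b) | ((~ 0) | (~ 0)))
5. [or_idem ←] 0  →  (0 | 0);  E1 = ((~ b) | ((~ 0) | (~ (0 | 0))))
6. [xor_false ←] b  →  (b ^ 0);  E1 = ((~ (b ^ 0)) | ((~ 0) | (~ (0 | 0))))
7. [demorgan_and ←] ((~ 0) | (~ (0 | 0)))  →  (~ (0 & (0 | 0)));  E1 = ((~ (b ^ 0)) | (~ (0 & (0 | 0))))
8. [xor_false ←] (0 & (0 | 0))  →  ((0 & (0 | 0)) ^ 0);  this is E2

YES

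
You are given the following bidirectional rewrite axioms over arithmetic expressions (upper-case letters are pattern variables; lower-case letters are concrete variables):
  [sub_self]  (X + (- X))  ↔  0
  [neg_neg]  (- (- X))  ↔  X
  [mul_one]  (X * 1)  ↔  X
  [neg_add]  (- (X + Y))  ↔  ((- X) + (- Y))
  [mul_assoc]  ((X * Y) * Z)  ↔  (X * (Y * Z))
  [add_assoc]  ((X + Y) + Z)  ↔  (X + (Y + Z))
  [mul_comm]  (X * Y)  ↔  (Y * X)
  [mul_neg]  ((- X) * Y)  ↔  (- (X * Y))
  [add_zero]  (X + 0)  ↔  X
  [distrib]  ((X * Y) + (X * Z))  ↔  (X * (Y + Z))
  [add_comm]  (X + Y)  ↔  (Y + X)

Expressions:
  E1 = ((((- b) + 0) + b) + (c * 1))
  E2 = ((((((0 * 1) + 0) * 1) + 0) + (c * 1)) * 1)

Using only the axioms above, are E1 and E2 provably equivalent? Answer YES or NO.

1. [add_zero →] ((- b) + 0)  →  (- b);  E1 = (((- b) + b) + (c * 1))
2. [mul_one →] (c * 1)  →  c;  E1 = (((- b) + b) + c)
3. [add_comm →] ((- b) + b)  →  (b + (- b));  E1 = ((b + (- b)) + c)
4. [sub_self →] (b + (- b))  →  0;  E1 = (0 + c)
5. [mul_one ←] 0  →  (0 * 1);  E1 = ((0 * 1) + c)
6. [mul_one ←] ((0 * 1) + c)  →  (((0 * 1) + c) * 1)
7. [add_zero ←] (0 * 1)  →  ((0 * 1) + 0);  E1 = ((((0 * 1) + 0) + c) * 1)
8. [add_zero ←] 0  →  (0 + 0);  E1 = (((((0 + 0) * 1) + 0) + c) * 1)
9. [mul_one ←] c  →  (c * 1);  E1 = (((((0 + 0) * 1) + 0) + (c * 1)) * 1)
10. [mul_one ←] 0  →  (0 * 1);  this is E2

YES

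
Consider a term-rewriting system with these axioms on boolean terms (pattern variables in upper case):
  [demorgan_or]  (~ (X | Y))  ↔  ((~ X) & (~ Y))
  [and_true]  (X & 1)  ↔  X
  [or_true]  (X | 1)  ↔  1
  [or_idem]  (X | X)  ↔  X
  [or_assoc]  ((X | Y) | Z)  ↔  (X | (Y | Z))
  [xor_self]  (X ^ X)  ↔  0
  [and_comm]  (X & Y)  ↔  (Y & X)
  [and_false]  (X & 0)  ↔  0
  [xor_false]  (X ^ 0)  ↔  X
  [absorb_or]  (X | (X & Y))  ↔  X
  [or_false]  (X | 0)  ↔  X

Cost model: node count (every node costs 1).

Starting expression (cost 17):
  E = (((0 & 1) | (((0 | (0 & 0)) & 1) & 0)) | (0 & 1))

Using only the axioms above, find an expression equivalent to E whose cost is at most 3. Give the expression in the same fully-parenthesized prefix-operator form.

(0 & 1)   [cost 3]

step 1: absorb_or (→) rewrites (0 | (0 & 0)) into 0, now (((0 & 1) | ((0 & 1) & 0)) | (0 & 1))
step 2: absorb_or (→) rewrites ((0 & 1) | ((0 & 1) & 0)) into (0 & 1), now ((0 & 1) | (0 & 1))
step 3: or_idem (→) rewrites ((0 & 1) | (0 & 1)) into (0 & 1), reaching cost 3 (bound 3)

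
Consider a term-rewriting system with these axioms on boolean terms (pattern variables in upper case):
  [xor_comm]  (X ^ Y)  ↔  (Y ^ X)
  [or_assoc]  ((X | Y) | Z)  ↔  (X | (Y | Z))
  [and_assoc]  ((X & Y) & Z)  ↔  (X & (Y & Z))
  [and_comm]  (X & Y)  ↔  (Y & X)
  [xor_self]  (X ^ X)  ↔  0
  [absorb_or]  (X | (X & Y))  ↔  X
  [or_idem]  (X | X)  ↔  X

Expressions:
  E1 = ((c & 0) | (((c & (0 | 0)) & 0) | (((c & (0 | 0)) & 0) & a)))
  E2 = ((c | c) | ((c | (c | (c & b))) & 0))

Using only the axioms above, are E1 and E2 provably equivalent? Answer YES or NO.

Every axiom is a valid identity, so a rewrite proof would force E1 and E2 to agree under every assignment.
At a=0, b=0, c=1: E1 = 0 but E2 = 1; they differ, so no derivation exists.

NO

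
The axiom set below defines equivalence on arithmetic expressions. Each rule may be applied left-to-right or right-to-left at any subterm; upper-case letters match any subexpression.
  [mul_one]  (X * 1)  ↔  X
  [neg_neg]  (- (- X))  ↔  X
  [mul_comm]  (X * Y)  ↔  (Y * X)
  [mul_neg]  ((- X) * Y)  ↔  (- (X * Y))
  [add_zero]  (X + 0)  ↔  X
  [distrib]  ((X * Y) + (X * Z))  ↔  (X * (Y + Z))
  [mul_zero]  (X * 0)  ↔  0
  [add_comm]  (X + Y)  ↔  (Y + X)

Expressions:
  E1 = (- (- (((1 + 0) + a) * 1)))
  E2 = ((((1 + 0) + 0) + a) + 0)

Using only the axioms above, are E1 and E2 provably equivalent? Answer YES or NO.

1. [neg_neg →] (- (- (((1 + 0) + a) * 1)))  →  (((1 + 0) + a) * 1)
2. [add_zero →] (1 + 0)  →  1;  E1 = ((1 + a) * 1)
3. [mul_one →] ((1 + a) * 1)  →  (1 + a)
4. [add_zero ←] 1  →  (1 + 0);  E1 = ((1 + 0) + a)
5. [add_zero ←] (1 + 0)  →  ((1 + 0) + 0);  E1 = (((1 + 0) + 0) + a)
6. [add_zero ←] (((1 + 0) + 0) + a)  →  ((((1 + 0) + 0) + a) + 0);  this is E2

YES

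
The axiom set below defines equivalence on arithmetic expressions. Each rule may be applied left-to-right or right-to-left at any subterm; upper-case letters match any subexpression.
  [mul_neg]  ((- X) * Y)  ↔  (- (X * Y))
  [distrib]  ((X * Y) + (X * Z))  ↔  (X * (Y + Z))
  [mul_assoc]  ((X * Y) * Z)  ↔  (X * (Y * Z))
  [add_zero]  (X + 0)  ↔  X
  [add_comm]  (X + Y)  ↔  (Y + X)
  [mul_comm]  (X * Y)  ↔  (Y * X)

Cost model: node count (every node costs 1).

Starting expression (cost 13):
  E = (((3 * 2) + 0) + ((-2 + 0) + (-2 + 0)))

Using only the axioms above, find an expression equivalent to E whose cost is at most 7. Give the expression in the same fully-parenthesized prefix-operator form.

step 1: add_zero (→) rewrites (-2 + 0) into -2, now (((3 * 2) + 0) + ((-2 + 0) + -2))
step 2: add_zero (→) rewrites (-2 + 0) into -2, now (((3 * 2) + 0) + (-2 + -2))
step 3: add_zero (→) rewrites ((3 * 2) + 0) into (3 * 2), reaching cost 7 (bound 7)

((3 * 2) + (-2 + -2))   [cost 7]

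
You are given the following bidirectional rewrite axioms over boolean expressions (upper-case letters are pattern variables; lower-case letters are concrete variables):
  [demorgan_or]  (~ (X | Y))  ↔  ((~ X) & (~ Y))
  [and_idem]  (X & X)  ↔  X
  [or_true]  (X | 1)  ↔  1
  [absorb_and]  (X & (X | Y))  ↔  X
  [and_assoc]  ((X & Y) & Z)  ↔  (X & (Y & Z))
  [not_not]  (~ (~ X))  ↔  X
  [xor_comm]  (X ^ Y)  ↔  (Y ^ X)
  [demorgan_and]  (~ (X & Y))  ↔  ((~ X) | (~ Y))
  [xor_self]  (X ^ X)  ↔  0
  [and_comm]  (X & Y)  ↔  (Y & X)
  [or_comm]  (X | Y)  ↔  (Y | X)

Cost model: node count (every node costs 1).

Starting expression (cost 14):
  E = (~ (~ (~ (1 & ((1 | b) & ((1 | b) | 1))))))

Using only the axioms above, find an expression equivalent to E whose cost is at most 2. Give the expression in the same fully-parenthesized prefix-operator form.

step 1: absorb_and (→) rewrites ((1 | b) & ((1 | b) | 1)) into (1 | b), now (~ (~ (~ (1 & (1 | b)))))
step 2: not_not (→) rewrites (~ (~ (~ (1 & (1 | b))))) into (~ (1 & (1 | b)))
step 3: absorb_and (→) rewrites (1 & (1 | b)) into 1, reaching cost 2 (bound 2)

(~ 1)   [cost 2]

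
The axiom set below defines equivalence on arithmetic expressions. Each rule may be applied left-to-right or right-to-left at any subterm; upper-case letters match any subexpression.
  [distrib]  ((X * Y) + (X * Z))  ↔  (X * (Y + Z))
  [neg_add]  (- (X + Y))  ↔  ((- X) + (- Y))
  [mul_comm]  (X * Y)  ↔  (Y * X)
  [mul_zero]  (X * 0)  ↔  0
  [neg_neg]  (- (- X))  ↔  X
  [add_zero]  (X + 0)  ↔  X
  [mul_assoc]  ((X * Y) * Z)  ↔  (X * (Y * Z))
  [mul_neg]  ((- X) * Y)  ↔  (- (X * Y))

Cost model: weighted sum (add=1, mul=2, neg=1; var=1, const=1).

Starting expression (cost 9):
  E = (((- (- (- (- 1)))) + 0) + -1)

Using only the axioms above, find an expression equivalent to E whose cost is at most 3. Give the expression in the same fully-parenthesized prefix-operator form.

step 1: neg_neg (→) rewrites (- (- (- 1))) into (- 1), now (((- (- 1)) + 0) + -1)
step 2: neg_neg (→) rewrites (- (- 1)) into 1, now ((1 + 0) + -1)
step 3: add_zero (→) rewrites (1 + 0) into 1, reaching cost 3 (bound 3)

(1 + -1)   [cost 3]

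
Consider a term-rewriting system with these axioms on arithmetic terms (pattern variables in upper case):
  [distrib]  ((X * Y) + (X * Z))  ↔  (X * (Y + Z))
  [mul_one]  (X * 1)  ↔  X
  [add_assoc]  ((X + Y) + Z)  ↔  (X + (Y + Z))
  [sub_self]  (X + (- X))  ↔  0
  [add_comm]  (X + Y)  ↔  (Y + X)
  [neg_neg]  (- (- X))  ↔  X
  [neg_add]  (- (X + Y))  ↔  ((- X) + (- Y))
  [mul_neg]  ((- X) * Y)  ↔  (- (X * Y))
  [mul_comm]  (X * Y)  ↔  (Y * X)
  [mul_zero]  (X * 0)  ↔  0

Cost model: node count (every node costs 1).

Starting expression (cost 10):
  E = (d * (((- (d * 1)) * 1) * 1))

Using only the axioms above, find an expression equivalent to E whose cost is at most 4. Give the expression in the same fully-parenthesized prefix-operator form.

(d * (- d))   [cost 4]

step 1: mul_one (→) rewrites ((- (d * 1)) * 1) into (- (d * 1)), now (d * ((- (d * 1)) * 1))
step 2: mul_one (→) rewrites (d * 1) into d, now (d * ((- d) * 1))
step 3: mul_one (→) rewrites ((- d) * 1) into (- d), reaching cost 4 (bound 4)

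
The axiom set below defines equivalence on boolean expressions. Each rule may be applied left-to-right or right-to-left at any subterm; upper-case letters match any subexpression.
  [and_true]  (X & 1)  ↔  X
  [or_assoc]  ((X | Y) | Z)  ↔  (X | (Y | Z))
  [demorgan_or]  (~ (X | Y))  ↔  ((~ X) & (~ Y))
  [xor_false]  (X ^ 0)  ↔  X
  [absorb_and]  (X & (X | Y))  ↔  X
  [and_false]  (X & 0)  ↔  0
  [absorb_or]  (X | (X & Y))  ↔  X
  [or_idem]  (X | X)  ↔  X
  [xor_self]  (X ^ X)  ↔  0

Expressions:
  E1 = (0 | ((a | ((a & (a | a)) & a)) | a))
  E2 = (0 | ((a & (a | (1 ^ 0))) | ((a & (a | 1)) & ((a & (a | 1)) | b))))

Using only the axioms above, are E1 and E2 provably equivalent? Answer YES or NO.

step 1: absorb_and (→) rewrites (a & (a | a)) into a, now (0 | ((a | (a & a)) | a))
step 2: absorb_or (→) rewrites (a | (a & a)) into a, now (0 | (a | a))
step 3: or_idem (→) rewrites (a | a) into a, now (0 | a)
step 4: absorb_and (←) rewrites a into (a & (a | 1)), now (0 | (a & (a | 1)))
step 5: or_idem (←) rewrites (a & (a | 1)) into ((a & (a | 1)) | (a & (a | 1))), now (0 | ((a & (a | 1)) | (a & (a | 1))))
step 6: xor_false (←) rewrites 1 into (1 ^ 0), now (0 | ((a & (a | (1 ^ 0))) | (a & (a | 1))))
step 7: absorb_and (←) rewrites (a & (a | 1)) into ((a & (a | 1)) & ((a & (a | 1)) | b)), which is E2

YES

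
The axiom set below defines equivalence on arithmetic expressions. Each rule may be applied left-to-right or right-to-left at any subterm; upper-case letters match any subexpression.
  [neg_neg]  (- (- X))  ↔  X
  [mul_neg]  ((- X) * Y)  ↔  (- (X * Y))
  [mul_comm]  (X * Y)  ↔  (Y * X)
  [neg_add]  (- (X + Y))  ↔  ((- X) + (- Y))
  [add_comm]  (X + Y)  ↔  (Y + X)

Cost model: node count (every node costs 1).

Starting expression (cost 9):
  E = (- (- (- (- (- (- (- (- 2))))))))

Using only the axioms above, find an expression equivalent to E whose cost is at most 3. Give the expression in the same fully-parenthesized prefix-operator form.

(1) (- (- 2))  =[neg_neg →]=  2    ⊢ (- (- (- (- (- (- 2))))))
(2) (- (- (- (- (- (- 2))))))  =[neg_neg →]=  (- (- (- (- 2))))
(3) (- (- (- 2)))  =[neg_neg →]=  (- 2)    ⊢ cost 3, within 3

(- (- 2))   [cost 3]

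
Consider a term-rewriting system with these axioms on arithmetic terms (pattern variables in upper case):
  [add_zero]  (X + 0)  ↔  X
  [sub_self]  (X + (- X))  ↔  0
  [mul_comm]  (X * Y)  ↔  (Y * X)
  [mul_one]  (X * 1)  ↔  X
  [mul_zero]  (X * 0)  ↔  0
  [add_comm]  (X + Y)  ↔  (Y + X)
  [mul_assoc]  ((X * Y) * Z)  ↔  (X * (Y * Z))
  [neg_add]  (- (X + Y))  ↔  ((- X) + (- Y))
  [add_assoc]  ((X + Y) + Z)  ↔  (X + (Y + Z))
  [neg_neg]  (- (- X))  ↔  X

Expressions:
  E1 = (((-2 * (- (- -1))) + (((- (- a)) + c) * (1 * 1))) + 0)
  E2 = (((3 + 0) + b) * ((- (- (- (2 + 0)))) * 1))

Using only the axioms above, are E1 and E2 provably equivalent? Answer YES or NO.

Every axiom is a valid identity, so a rewrite proof would force E1 and E2 to agree under every assignment.
At a=0, b=0, c=0: E1 = 2 but E2 = -6; they differ, so no derivation exists.

NO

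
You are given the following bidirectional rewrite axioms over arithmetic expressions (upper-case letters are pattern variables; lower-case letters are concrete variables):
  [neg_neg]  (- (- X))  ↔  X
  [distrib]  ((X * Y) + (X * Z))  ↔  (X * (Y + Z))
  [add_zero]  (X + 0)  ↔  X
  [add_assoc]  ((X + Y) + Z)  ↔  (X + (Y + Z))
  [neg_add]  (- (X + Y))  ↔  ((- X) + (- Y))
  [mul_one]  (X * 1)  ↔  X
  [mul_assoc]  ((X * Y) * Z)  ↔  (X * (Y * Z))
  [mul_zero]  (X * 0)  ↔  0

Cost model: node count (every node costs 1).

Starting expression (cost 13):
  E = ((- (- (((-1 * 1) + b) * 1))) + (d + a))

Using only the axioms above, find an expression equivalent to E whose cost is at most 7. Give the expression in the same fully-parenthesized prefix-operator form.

(1) (- (- (((-1 * 1) + b) * 1)))  =[neg_neg →]=  (((-1 * 1) + b) * 1)    ⊢ ((((-1 * 1) + b) * 1) + (d + a))
(2) (((-1 * 1) + b) * 1)  =[mul_one →]=  ((-1 * 1) + b)    ⊢ (((-1 * 1) + b) + (d + a))
(3) (-1 * 1)  =[mul_one →]=  -1    ⊢ cost 7, within 7

((-1 + b) + (d + a))   [cost 7]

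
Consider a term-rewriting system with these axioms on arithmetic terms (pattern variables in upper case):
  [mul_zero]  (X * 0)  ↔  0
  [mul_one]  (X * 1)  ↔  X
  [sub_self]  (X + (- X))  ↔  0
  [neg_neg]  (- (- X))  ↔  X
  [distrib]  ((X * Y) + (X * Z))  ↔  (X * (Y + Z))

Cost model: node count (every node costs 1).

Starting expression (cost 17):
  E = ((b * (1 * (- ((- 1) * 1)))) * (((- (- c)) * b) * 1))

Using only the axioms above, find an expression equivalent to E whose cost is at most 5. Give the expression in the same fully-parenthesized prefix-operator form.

(b * (c * b))   [cost 5]

step 1: mul_one (→) rewrites ((- 1) * 1) into (- 1), now ((b * (1 * (- (- 1)))) * (((- (- c)) * b) * 1))
step 2: neg_neg (→) rewrites (- (- c)) into c, now ((b * (1 * (- (- 1)))) * ((c * b) * 1))
step 3: neg_neg (→) rewrites (- (- 1)) into 1, now ((b * (1 * 1)) * ((c * b) * 1))
step 4: mul_one (→) rewrites ((c * b) * 1) into (c * b), now ((b * (1 * 1)) * (c * b))
step 5: mul_one (→) rewrites (1 * 1) into 1, now ((b * 1) * (c * b))
step 6: mul_one (→) rewrites (b * 1) into b, reaching cost 5 (bound 5)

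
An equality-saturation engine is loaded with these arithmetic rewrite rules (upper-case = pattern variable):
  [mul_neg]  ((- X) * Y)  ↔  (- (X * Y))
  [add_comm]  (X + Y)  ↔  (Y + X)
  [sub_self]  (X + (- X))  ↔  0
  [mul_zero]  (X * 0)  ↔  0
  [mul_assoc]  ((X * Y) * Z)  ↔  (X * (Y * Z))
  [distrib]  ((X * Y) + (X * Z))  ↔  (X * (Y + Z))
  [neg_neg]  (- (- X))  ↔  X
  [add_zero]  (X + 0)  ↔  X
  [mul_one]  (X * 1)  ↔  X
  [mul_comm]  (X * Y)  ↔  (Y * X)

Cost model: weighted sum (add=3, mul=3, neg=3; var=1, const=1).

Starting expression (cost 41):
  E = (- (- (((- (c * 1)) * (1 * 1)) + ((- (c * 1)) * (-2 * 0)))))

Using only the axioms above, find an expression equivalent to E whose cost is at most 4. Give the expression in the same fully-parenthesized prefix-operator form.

(- c)   [cost 4]

1. [distrib →] (((- (c * 1)) * (1 * 1)) + ((- (c * 1)) * (-2 * 0)))  →  ((- (c * 1)) * ((1 * 1) + (-2 * 0)));  E = (- (- ((- (c * 1)) * ((1 * 1) + (-2 * 0)))))
2. [mul_one →] (1 * 1)  →  1;  E = (- (- ((- (c * 1)) * (1 + (-2 * 0)))))
3. [mul_zero →] (-2 * 0)  →  0;  E = (- (- ((- (c * 1)) * (1 + 0))))
4. [mul_one →] (c * 1)  →  c;  E = (- (- ((- c) * (1 + 0))))
5. [add_zero →] (1 + 0)  →  1;  E = (- (- ((- c) * 1)))
6. [mul_one →] ((- c) * 1)  →  (- c);  E = (- (- (- c)))
7. [neg_neg →] (- (- (- c)))  →  (- c);  cost 4 ≤ 4, done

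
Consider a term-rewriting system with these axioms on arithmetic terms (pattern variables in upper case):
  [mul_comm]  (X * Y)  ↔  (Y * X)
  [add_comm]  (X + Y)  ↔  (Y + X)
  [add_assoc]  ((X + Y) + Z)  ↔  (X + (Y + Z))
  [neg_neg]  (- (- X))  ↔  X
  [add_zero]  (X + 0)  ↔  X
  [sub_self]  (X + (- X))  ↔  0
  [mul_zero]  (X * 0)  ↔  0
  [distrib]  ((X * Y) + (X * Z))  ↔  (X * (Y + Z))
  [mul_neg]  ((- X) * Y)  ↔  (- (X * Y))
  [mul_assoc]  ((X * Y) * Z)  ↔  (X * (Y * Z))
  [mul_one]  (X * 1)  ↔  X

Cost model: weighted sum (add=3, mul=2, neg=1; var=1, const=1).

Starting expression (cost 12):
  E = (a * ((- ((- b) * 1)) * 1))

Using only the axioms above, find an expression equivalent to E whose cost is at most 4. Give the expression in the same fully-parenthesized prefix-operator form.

1. [mul_one →] ((- b) * 1)  →  (- b);  E = (a * ((- (- b)) * 1))
2. [mul_one →] ((- (- b)) * 1)  →  (- (- b));  E = (a * (- (- b)))
3. [neg_neg →] (- (- b))  →  b;  cost 4 ≤ 4, done

(a * b)   [cost 4]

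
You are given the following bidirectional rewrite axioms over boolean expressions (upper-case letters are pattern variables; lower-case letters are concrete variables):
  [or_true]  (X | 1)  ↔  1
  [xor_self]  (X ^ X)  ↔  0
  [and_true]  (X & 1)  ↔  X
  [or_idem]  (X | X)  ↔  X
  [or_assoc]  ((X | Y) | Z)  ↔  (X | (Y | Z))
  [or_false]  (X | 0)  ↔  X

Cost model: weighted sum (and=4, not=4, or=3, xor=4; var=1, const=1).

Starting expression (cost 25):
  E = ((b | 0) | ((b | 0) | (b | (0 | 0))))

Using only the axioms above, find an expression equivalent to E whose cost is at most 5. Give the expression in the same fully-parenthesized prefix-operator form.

1. [or_false →] (0 | 0)  →  0;  E = ((b | 0) | ((b | 0) | (b | 0)))
2. [or_idem →] ((b | 0) | (b | 0))  →  (b | 0);  E = ((b | 0) | (b | 0))
3. [or_idem →] ((b | 0) | (b | 0))  →  (b | 0);  cost 5 ≤ 5, done

(b | 0)   [cost 5]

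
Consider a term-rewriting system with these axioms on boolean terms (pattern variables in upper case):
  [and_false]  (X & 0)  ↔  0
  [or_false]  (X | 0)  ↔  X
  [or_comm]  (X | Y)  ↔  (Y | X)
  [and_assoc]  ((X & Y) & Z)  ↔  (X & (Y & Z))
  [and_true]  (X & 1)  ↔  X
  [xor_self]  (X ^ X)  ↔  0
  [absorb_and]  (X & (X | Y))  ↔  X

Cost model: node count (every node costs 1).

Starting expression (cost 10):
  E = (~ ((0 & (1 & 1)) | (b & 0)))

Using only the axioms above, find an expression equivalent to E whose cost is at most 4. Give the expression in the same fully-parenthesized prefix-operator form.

1. [and_false →] (b & 0)  →  0;  E = (~ ((0 & (1 & 1)) | 0))
2. [or_false →] ((0 & (1 & 1)) | 0)  →  (0 & (1 & 1));  E = (~ (0 & (1 & 1)))
3. [and_true →] (1 & 1)  →  1;  cost 4 ≤ 4, done

(~ (0 & 1))   [cost 4]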